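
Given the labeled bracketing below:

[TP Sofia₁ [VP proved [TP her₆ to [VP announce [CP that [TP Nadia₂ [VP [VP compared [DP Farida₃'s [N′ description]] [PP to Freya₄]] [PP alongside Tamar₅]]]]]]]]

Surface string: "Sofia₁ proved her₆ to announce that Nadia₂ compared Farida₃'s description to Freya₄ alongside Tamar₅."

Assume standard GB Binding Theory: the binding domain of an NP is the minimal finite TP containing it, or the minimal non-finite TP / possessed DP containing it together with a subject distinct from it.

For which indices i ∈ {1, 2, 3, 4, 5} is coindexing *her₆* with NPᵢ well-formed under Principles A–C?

*her* is a pronoun, so Principle B applies: it must be free in its binding domain.
Binding domain of *her₆*: the matrix TP, whose subject is Sofia₁.
*Sofia₁* c-commands the pronoun within its binding domain → coindexation would violate Principle B.
*Nadia₂*: the pronoun c-commands this R-expression → coindexation would violate Principle C on *Nadia₂*.
*Farida₃*: the pronoun c-commands this R-expression → coindexation would violate Principle C on *Farida₃*.
*Freya₄*: the pronoun c-commands this R-expression → coindexation would violate Principle C on *Freya₄*.
*Tamar₅*: the pronoun c-commands this R-expression → coindexation would violate Principle C on *Tamar₅*.

none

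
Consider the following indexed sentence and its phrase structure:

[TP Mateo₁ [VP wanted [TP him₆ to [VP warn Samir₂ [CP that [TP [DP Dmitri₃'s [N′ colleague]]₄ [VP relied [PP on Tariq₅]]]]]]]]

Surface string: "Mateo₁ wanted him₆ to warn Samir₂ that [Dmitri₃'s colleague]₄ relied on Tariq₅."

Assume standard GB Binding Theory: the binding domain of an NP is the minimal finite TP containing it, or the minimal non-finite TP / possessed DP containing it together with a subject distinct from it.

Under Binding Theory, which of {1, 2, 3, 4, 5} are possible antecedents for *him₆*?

*him* is a pronoun, so Principle B applies: it must be free in its binding domain.
Binding domain of *him₆*: the matrix TP, whose subject is Mateo₁.
*Mateo₁* c-commands the pronoun within its binding domain → coindexation would violate Principle B.
*Samir₂*: the pronoun c-commands this R-expression → coindexation would violate Principle C on *Samir₂*.
*Dmitri₃*: the pronoun c-commands this R-expression → coindexation would violate Principle C on *Dmitri₃*.
*[Dmitri₃'s colleague]₄*: the pronoun c-commands this R-expression → coindexation would violate Principle C on *[Dmitri₃'s colleague]₄*.
*Tariq₅*: the pronoun c-commands this R-expression → coindexation would violate Principle C on *Tariq₅*.

none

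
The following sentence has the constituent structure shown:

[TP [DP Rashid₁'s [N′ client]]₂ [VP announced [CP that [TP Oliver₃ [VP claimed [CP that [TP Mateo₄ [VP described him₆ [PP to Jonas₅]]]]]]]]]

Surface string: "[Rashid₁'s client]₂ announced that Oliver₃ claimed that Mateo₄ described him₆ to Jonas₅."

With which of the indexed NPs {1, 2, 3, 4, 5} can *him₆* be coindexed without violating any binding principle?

*him* is a pronoun, so Principle B applies: it must be free in its binding domain.
Binding domain of *him₆*: the embedded TP, whose subject is Mateo₄.
*Rashid₁* and the pronoun do not c-command one another → neither Principle B nor Principle C is at stake; coindexation permitted.
*[Rashid₁'s client]₂* c-commands the pronoun but from outside its binding domain, and is not c-commanded by it → coindexation permitted.
*Oliver₃* c-commands the pronoun but from outside its binding domain, and is not c-commanded by it → coindexation permitted.
*Mateo₄* c-commands the pronoun within its binding domain → coindexation would violate Principle B.
*Jonas₅*: the pronoun c-commands this R-expression → coindexation would violate Principle C on *Jonas₅*.

{1, 2, 3}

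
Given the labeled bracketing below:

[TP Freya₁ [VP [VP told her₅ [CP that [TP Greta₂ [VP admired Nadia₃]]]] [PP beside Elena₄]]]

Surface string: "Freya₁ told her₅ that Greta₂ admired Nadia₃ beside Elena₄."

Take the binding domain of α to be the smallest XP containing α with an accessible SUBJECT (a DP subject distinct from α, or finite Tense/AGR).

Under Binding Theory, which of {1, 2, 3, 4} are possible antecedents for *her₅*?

*her* is a pronoun, so Principle B applies: it must be free in its binding domain.
Binding domain of *her₅*: the matrix TP, whose subject is Freya₁.
*Freya₁* c-commands the pronoun within its binding domain → coindexation would violate Principle B.
*Greta₂*: the pronoun c-commands this R-expression → coindexation would violate Principle C on *Greta₂*.
*Nadia₃*: the pronoun c-commands this R-expression → coindexation would violate Principle C on *Nadia₃*.
*Elena₄* and the pronoun do not c-command one another → neither Principle B nor Principle C is at stake; coindexation permitted.

{4}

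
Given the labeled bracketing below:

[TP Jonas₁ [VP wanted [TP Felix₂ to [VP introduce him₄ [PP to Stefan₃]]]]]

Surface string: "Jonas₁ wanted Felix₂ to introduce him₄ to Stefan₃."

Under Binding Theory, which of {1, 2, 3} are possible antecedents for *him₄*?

*him* is a pronoun, so Principle B applies: it must be free in its binding domain.
Binding domain of *him₄*: the embedded TP, whose subject is Felix₂.
*Jonas₁* c-commands the pronoun but from outside its binding domain, and is not c-commanded by it → coindexation permitted.
*Felix₂* c-commands the pronoun within its binding domain → coindexation would violate Principle B.
*Stefan₃*: the pronoun c-commands this R-expression → coindexation would violate Principle C on *Stefan₃*.

{1}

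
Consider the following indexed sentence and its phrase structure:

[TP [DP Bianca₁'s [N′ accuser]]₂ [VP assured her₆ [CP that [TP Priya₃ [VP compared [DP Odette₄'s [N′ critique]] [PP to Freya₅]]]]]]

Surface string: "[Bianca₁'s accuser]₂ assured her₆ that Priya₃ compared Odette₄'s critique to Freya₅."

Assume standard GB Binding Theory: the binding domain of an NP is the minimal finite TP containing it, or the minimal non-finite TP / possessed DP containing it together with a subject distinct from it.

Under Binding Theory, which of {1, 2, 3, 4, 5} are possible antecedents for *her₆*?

*her* is a pronoun, so Principle B applies: it must be free in its binding domain.
Binding domain of *her₆*: the matrix TP, whose subject is [Bianca₁'s accuser]₂.
*Bianca₁* and the pronoun do not c-command one another → neither Principle B nor Principle C is at stake; coindexation permitted.
*[Bianca₁'s accuser]₂* c-commands the pronoun within its binding domain → coindexation would violate Principle B.
*Priya₃*: the pronoun c-commands this R-expression → coindexation would violate Principle C on *Priya₃*.
*Odette₄*: the pronoun c-commands this R-expression → coindexation would violate Principle C on *Odette₄*.
*Freya₅*: the pronoun c-commands this R-expression → coindexation would violate Principle C on *Freya₅*.

{1}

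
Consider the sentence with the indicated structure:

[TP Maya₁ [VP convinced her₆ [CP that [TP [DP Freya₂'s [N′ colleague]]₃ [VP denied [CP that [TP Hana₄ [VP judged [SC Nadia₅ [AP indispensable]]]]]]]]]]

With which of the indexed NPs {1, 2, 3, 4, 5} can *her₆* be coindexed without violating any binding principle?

none

*her* is a pronoun, so Principle B applies: it must be free in its binding domain.
Binding domain of *her₆*: the matrix TP, whose subject is Maya₁.
*Maya₁* c-commands the pronoun within its binding domain → coindexation would violate Principle B.
*Freya₂*: the pronoun c-commands this R-expression → coindexation would violate Principle C on *Freya₂*.
*[Freya₂'s colleague]₃*: the pronoun c-commands this R-expression → coindexation would violate Principle C on *[Freya₂'s colleague]₃*.
*Hana₄*: the pronoun c-commands this R-expression → coindexation would violate Principle C on *Hana₄*.
*Nadia₅*: the pronoun c-commands this R-expression → coindexation would violate Principle C on *Nadia₅*.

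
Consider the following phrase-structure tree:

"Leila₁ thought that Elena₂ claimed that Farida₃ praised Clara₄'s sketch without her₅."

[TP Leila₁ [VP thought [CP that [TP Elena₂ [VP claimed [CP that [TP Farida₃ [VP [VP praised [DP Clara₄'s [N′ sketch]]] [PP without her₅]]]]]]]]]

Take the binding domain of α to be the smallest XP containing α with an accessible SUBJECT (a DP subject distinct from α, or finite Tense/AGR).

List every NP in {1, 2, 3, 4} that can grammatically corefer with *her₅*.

{1, 2, 4}

*her* is a pronoun, so Principle B applies: it must be free in its binding domain.
Binding domain of *her₅*: the embedded TP, whose subject is Farida₃.
*Leila₁* c-commands the pronoun but from outside its binding domain, and is not c-commanded by it → coindexation permitted.
*Elena₂* c-commands the pronoun but from outside its binding domain, and is not c-commanded by it → coindexation permitted.
*Farida₃* c-commands the pronoun within its binding domain → coindexation would violate Principle B.
*Clara₄* and the pronoun do not c-command one another → neither Principle B nor Principle C is at stake; coindexation permitted.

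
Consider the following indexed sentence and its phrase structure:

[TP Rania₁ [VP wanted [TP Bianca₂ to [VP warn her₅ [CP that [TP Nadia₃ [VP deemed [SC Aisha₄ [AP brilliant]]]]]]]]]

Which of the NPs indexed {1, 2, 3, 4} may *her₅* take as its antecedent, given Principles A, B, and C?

{1}

*her* is a pronoun, so Principle B applies: it must be free in its binding domain.
Binding domain of *her₅*: the embedded TP, whose subject is Bianca₂.
*Rania₁* c-commands the pronoun but from outside its binding domain, and is not c-commanded by it → coindexation permitted.
*Bianca₂* c-commands the pronoun within its binding domain → coindexation would violate Principle B.
*Nadia₃*: the pronoun c-commands this R-expression → coindexation would violate Principle C on *Nadia₃*.
*Aisha₄*: the pronoun c-commands this R-expression → coindexation would violate Principle C on *Aisha₄*.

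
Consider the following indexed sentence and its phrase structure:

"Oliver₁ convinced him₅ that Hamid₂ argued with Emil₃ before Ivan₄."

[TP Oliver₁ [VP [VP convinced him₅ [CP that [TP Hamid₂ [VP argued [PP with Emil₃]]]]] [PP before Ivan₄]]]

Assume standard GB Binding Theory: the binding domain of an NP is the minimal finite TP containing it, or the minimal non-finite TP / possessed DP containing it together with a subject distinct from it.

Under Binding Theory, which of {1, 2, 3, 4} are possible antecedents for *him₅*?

*him* is a pronoun, so Principle B applies: it must be free in its binding domain.
Binding domain of *him₅*: the matrix TP, whose subject is Oliver₁.
*Oliver₁* c-commands the pronoun within its binding domain → coindexation would violate Principle B.
*Hamid₂*: the pronoun c-commands this R-expression → coindexation would violate Principle C on *Hamid₂*.
*Emil₃*: the pronoun c-commands this R-expression → coindexation would violate Principle C on *Emil₃*.
*Ivan₄* and the pronoun do not c-command one another → neither Principle B nor Principle C is at stake; coindexation permitted.

{4}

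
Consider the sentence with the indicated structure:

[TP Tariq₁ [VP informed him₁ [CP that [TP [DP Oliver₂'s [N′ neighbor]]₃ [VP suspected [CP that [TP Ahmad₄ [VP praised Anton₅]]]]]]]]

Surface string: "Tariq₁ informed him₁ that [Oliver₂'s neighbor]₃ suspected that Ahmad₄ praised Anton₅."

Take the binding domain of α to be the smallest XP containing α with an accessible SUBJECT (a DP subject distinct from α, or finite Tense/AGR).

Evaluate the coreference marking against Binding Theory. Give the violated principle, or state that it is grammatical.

The two coindexed NPs are *Tariq₁* and *him₁*.
*him₁* is a pronoun. Its binding domain is the matrix TP, whose subject is Tariq₁.
*Tariq₁* c-commands it within that domain and carries the same index.
The pronoun is locally bound → Principle B violation.

Principle B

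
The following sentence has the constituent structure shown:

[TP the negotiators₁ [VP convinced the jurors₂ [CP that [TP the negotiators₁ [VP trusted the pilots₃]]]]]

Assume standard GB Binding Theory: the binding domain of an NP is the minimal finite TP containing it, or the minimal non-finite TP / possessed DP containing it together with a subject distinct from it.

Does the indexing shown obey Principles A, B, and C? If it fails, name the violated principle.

Principle C

The two coindexed NPs are *the negotiators₁* (the lower occurrence) and *the negotiators₁* (the higher occurrence).
*the negotiators₁* (the lower occurrence) is an R-expression. Principle C requires it to be free everywhere.
*the negotiators₁* (the higher occurrence) c-commands it and carries the same index.
The R-expression is bound → Principle C violation.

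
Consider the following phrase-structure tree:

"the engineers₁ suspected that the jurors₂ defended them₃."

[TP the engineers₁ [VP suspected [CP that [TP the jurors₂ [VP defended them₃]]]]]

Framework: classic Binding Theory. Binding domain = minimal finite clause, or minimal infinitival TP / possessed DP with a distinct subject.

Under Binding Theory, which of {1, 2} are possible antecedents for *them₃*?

*them* is a pronoun, so Principle B applies: it must be free in its binding domain.
Binding domain of *them₃*: the embedded TP, whose subject is the jurors₂.
*the engineers₁* c-commands the pronoun but from outside its binding domain, and is not c-commanded by it → coindexation permitted.
*the jurors₂* c-commands the pronoun within its binding domain → coindexation would violate Principle B.

{1}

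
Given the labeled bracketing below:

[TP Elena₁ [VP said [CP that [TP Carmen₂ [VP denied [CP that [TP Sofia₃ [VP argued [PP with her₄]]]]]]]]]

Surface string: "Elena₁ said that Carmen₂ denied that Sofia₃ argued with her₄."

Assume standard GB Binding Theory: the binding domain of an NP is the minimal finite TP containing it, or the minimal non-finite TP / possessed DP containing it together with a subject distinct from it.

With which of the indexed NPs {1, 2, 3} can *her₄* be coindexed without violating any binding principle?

*her* is a pronoun, so Principle B applies: it must be free in its binding domain.
Binding domain of *her₄*: the embedded TP, whose subject is Sofia₃.
*Elena₁* c-commands the pronoun but from outside its binding domain, and is not c-commanded by it → coindexation permitted.
*Carmen₂* c-commands the pronoun but from outside its binding domain, and is not c-commanded by it → coindexation permitted.
*Sofia₃* c-commands the pronoun within its binding domain → coindexation would violate Principle B.

{1, 2}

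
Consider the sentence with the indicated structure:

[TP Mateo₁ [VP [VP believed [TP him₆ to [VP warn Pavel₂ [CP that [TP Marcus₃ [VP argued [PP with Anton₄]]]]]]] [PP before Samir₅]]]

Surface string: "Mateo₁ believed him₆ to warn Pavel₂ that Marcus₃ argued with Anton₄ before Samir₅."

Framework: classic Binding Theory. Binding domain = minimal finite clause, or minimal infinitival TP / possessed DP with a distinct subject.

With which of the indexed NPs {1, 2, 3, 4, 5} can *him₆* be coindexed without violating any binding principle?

{5}

*him* is a pronoun, so Principle B applies: it must be free in its binding domain.
Binding domain of *him₆*: the matrix TP, whose subject is Mateo₁.
*Mateo₁* c-commands the pronoun within its binding domain → coindexation would violate Principle B.
*Pavel₂*: the pronoun c-commands this R-expression → coindexation would violate Principle C on *Pavel₂*.
*Marcus₃*: the pronoun c-commands this R-expression → coindexation would violate Principle C on *Marcus₃*.
*Anton₄*: the pronoun c-commands this R-expression → coindexation would violate Principle C on *Anton₄*.
*Samir₅* and the pronoun do not c-command one another → neither Principle B nor Principle C is at stake; coindexation permitted.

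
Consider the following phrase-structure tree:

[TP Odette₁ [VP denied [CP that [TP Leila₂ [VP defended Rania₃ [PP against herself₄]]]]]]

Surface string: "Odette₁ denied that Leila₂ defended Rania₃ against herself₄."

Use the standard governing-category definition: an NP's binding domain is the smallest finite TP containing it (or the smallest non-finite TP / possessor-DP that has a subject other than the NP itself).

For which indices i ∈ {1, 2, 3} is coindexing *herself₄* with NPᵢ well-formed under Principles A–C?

*herself* is an anaphor, so Principle A applies: it must be bound in its binding domain.
Binding domain of *herself₄*: the embedded TP, whose subject is Leila₂.
*Odette₁* c-commands the anaphor but is outside its binding domain → cannot satisfy Principle A.
*Leila₂* c-commands the anaphor within its binding domain → licit binder.
*Rania₃* c-commands the anaphor within its binding domain → licit binder.

{2, 3}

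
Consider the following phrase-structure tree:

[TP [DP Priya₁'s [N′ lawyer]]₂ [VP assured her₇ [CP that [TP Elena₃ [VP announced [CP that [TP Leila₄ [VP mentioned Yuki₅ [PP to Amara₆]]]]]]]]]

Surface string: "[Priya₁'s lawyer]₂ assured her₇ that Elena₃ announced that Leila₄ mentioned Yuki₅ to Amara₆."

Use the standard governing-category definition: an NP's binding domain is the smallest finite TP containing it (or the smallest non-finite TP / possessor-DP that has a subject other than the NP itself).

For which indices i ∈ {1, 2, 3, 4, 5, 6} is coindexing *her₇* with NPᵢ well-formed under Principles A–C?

*her* is a pronoun, so Principle B applies: it must be free in its binding domain.
Binding domain of *her₇*: the matrix TP, whose subject is [Priya₁'s lawyer]₂.
*Priya₁* and the pronoun do not c-command one another → neither Principle B nor Principle C is at stake; coindexation permitted.
*[Priya₁'s lawyer]₂* c-commands the pronoun within its binding domain → coindexation would violate Principle B.
*Elena₃*: the pronoun c-commands this R-expression → coindexation would violate Principle C on *Elena₃*.
*Leila₄*: the pronoun c-commands this R-expression → coindexation would violate Principle C on *Leila₄*.
*Yuki₅*: the pronoun c-commands this R-expression → coindexation would violate Principle C on *Yuki₅*.
*Amara₆*: the pronoun c-commands this R-expression → coindexation would violate Principle C on *Amara₆*.

{1}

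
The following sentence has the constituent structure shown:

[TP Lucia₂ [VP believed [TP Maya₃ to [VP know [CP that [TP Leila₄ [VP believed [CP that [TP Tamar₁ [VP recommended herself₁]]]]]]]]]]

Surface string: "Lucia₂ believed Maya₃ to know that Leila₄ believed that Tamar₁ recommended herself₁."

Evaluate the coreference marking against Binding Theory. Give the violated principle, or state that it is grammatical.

grammatical

The two coindexed NPs are *Tamar₁* and *herself₁*.
*herself₁* is an anaphor; its binding domain is the embedded TP, whose subject is Tamar₁. *Tamar₁* c-commands it within that domain and shares its index, so Principle A is satisfied.
*Tamar₁* is an R-expression; *herself₁* does not c-command it, and no other NP shares its index, so Principle C is satisfied.
All principles are respected.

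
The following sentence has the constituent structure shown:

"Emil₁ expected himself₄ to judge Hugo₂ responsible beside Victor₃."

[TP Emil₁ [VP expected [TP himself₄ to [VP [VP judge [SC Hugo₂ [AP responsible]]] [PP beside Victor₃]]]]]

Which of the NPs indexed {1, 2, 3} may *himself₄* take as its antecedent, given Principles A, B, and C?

{1}

*himself* is an anaphor, so Principle A applies: it must be bound in its binding domain.
Binding domain of *himself₄*: the matrix TP, whose subject is Emil₁.
*Emil₁* c-commands the anaphor within its binding domain → licit binder.
*Hugo₂* does not c-command the anaphor → cannot bind it.
*Victor₃* does not c-command the anaphor → cannot bind it.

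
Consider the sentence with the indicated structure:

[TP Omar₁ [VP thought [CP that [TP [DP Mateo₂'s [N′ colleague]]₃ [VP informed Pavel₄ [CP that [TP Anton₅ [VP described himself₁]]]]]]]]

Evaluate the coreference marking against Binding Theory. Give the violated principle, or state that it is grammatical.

Principle A

The two coindexed NPs are *Omar₁* and *himself₁*.
*himself₁* is an anaphor. Principle A requires it to be bound within its binding domain — the embedded TP, whose subject is Anton₅.
Within that domain it is c-commanded by *Anton₅*, which does not share its index.
*Omar₁* does c-command the anaphor, but from outside its binding domain.
The anaphor is unbound in its domain → Principle A violation.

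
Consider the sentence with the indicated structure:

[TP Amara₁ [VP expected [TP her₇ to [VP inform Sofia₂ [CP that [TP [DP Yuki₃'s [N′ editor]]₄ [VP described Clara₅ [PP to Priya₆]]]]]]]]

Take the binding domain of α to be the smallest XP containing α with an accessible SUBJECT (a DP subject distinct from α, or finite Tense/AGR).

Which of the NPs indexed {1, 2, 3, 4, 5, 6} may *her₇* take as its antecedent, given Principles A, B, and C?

*her* is a pronoun, so Principle B applies: it must be free in its binding domain.
Binding domain of *her₇*: the matrix TP, whose subject is Amara₁.
*Amara₁* c-commands the pronoun within its binding domain → coindexation would violate Principle B.
*Sofia₂*: the pronoun c-commands this R-expression → coindexation would violate Principle C on *Sofia₂*.
*Yuki₃*: the pronoun c-commands this R-expression → coindexation would violate Principle C on *Yuki₃*.
*[Yuki₃'s editor]₄*: the pronoun c-commands this R-expression → coindexation would violate Principle C on *[Yuki₃'s editor]₄*.
*Clara₅*: the pronoun c-commands this R-expression → coindexation would violate Principle C on *Clara₅*.
*Priya₆*: the pronoun c-commands this R-expression → coindexation would violate Principle C on *Priya₆*.

none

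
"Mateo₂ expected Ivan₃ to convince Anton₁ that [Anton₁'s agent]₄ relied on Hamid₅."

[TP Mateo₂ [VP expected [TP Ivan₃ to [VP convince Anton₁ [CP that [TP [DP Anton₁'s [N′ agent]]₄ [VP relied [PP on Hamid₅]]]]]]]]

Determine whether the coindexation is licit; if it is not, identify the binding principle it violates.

The two coindexed NPs are *Anton₁* (the lower occurrence) and *Anton₁* (the higher occurrence).
*Anton₁* (the lower occurrence) is an R-expression. Principle C requires it to be free everywhere.
*Anton₁* (the higher occurrence) c-commands it and carries the same index.
The R-expression is bound → Principle C violation.

Principle C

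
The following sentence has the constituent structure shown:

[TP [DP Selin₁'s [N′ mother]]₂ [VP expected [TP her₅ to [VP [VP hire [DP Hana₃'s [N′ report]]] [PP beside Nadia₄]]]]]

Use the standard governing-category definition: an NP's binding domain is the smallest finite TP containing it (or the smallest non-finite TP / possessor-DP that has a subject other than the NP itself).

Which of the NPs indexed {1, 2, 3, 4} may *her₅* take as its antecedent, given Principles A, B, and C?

*her* is a pronoun, so Principle B applies: it must be free in its binding domain.
Binding domain of *her₅*: the matrix TP, whose subject is [Selin₁'s mother]₂.
*Selin₁* and the pronoun do not c-command one another → neither Principle B nor Principle C is at stake; coindexation permitted.
*[Selin₁'s mother]₂* c-commands the pronoun within its binding domain → coindexation would violate Principle B.
*Hana₃*: the pronoun c-commands this R-expression → coindexation would violate Principle C on *Hana₃*.
*Nadia₄*: the pronoun c-commands this R-expression → coindexation would violate Principle C on *Nadia₄*.

{1}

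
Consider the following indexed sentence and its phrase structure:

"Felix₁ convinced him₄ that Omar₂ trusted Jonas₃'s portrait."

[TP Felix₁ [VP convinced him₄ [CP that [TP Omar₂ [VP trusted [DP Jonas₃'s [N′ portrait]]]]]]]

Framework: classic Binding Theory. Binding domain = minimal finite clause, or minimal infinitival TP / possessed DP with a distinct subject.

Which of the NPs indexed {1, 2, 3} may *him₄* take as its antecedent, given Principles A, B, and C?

none

*him* is a pronoun, so Principle B applies: it must be free in its binding domain.
Binding domain of *him₄*: the matrix TP, whose subject is Felix₁.
*Felix₁* c-commands the pronoun within its binding domain → coindexation would violate Principle B.
*Omar₂*: the pronoun c-commands this R-expression → coindexation would violate Principle C on *Omar₂*.
*Jonas₃*: the pronoun c-commands this R-expression → coindexation would violate Principle C on *Jonas₃*.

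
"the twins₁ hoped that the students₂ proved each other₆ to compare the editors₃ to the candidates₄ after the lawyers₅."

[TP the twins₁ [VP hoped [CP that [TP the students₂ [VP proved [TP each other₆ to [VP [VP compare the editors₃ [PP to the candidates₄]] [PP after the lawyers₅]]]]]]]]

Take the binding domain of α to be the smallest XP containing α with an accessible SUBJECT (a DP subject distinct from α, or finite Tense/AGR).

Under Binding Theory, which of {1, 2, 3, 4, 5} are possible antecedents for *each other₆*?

*each other* is an anaphor, so Principle A applies: it must be bound in its binding domain.
Binding domain of *each other₆*: the embedded TP, whose subject is the students₂.
*the twins₁* c-commands the anaphor but is outside its binding domain → cannot satisfy Principle A.
*the students₂* c-commands the anaphor within its binding domain → licit binder.
*the editors₃* does not c-command the anaphor → cannot bind it.
*the candidates₄* does not c-command the anaphor → cannot bind it.
*the lawyers₅* does not c-command the anaphor → cannot bind it.

{2}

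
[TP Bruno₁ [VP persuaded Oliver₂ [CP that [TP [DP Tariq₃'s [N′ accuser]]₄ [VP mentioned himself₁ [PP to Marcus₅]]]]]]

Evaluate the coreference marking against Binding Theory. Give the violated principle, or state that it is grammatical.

Principle A

The two coindexed NPs are *Bruno₁* and *himself₁*.
*himself₁* is an anaphor. Principle A requires it to be bound within its binding domain — the embedded TP, whose subject is [Tariq₃'s accuser]₄.
Within that domain it is c-commanded by *[Tariq₃'s accuser]₄*, which does not share its index.
*Bruno₁* does c-command the anaphor, but from outside its binding domain.
The anaphor is unbound in its domain → Principle A violation.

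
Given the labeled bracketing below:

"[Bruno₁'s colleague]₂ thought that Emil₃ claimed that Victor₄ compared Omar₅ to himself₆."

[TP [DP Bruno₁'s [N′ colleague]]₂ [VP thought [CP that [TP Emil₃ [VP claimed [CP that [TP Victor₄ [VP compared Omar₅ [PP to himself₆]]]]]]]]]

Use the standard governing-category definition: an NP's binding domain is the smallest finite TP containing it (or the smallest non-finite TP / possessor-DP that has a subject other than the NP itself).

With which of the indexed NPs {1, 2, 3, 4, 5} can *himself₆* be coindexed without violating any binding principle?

{4, 5}

*himself* is an anaphor, so Principle A applies: it must be bound in its binding domain.
Binding domain of *himself₆*: the embedded TP, whose subject is Victor₄.
*Bruno₁* does not c-command the anaphor → cannot bind it.
*[Bruno₁'s colleague]₂* c-commands the anaphor but is outside its binding domain → cannot satisfy Principle A.
*Emil₃* c-commands the anaphor but is outside its binding domain → cannot satisfy Principle A.
*Victor₄* c-commands the anaphor within its binding domain → licit binder.
*Omar₅* c-commands the anaphor within its binding domain → licit binder.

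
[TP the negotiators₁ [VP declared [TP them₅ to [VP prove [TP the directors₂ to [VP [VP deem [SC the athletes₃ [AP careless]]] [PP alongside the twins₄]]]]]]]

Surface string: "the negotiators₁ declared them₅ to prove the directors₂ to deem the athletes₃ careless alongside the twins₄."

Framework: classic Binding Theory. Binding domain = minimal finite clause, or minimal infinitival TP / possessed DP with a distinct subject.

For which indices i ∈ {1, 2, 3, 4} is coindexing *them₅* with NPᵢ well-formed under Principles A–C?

*them* is a pronoun, so Principle B applies: it must be free in its binding domain.
Binding domain of *them₅*: the matrix TP, whose subject is the negotiators₁.
*the negotiators₁* c-commands the pronoun within its binding domain → coindexation would violate Principle B.
*the directors₂*: the pronoun c-commands this R-expression → coindexation would violate Principle C on *the directors₂*.
*the athletes₃*: the pronoun c-commands this R-expression → coindexation would violate Principle C on *the athletes₃*.
*the twins₄*: the pronoun c-commands this R-expression → coindexation would violate Principle C on *the twins₄*.

none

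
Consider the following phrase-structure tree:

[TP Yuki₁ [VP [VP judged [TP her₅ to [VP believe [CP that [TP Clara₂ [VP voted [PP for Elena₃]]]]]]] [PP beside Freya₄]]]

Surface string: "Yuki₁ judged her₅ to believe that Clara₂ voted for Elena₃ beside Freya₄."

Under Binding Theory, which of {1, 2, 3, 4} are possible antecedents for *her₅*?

{4}

*her* is a pronoun, so Principle B applies: it must be free in its binding domain.
Binding domain of *her₅*: the matrix TP, whose subject is Yuki₁.
*Yuki₁* c-commands the pronoun within its binding domain → coindexation would violate Principle B.
*Clara₂*: the pronoun c-commands this R-expression → coindexation would violate Principle C on *Clara₂*.
*Elena₃*: the pronoun c-commands this R-expression → coindexation would violate Principle C on *Elena₃*.
*Freya₄* and the pronoun do not c-command one another → neither Principle B nor Principle C is at stake; coindexation permitted.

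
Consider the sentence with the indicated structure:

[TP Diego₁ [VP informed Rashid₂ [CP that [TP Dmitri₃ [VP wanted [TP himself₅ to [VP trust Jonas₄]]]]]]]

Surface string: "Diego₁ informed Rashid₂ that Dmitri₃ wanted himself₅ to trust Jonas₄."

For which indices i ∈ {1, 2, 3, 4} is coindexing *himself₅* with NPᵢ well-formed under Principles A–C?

{3}

*himself* is an anaphor, so Principle A applies: it must be bound in its binding domain.
Binding domain of *himself₅*: the embedded TP, whose subject is Dmitri₃.
*Diego₁* c-commands the anaphor but is outside its binding domain → cannot satisfy Principle A.
*Rashid₂* c-commands the anaphor but is outside its binding domain → cannot satisfy Principle A.
*Dmitri₃* c-commands the anaphor within its binding domain → licit binder.
*Jonas₄* does not c-command the anaphor → cannot bind it.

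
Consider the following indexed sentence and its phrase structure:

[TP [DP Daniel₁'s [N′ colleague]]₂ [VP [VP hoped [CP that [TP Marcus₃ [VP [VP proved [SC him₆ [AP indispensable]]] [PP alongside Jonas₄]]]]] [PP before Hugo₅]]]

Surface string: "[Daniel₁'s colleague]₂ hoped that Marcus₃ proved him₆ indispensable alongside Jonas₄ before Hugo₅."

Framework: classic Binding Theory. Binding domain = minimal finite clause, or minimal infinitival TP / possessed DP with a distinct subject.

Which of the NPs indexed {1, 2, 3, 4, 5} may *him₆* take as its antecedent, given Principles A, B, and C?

*him* is a pronoun, so Principle B applies: it must be free in its binding domain.
Binding domain of *him₆*: the embedded TP, whose subject is Marcus₃.
*Daniel₁* and the pronoun do not c-command one another → neither Principle B nor Principle C is at stake; coindexation permitted.
*[Daniel₁'s colleague]₂* c-commands the pronoun but from outside its binding domain, and is not c-commanded by it → coindexation permitted.
*Marcus₃* c-commands the pronoun within its binding domain → coindexation would violate Principle B.
*Jonas₄* and the pronoun do not c-command one another → neither Principle B nor Principle C is at stake; coindexation permitted.
*Hugo₅* and the pronoun do not c-command one another → neither Principle B nor Principle C is at stake; coindexation permitted.

{1, 2, 4, 5}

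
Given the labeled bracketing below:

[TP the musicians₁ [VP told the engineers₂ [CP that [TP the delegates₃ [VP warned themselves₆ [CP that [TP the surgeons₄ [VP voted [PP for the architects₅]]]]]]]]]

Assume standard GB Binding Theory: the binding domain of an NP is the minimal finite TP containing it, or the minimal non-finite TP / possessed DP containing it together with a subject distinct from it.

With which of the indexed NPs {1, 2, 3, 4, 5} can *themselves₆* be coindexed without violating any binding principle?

*themselves* is an anaphor, so Principle A applies: it must be bound in its binding domain.
Binding domain of *themselves₆*: the embedded TP, whose subject is the delegates₃.
*the musicians₁* c-commands the anaphor but is outside its binding domain → cannot satisfy Principle A.
*the engineers₂* c-commands the anaphor but is outside its binding domain → cannot satisfy Principle A.
*the delegates₃* c-commands the anaphor within its binding domain → licit binder.
*the surgeons₄* does not c-command the anaphor → cannot bind it.
*the architects₅* does not c-command the anaphor → cannot bind it.

{3}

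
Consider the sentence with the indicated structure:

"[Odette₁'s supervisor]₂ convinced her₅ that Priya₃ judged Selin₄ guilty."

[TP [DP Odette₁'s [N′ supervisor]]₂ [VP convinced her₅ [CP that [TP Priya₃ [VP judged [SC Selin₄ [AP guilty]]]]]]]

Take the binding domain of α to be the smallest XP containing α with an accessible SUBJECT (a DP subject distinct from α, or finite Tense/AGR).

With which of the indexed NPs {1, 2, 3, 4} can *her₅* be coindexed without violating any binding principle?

*her* is a pronoun, so Principle B applies: it must be free in its binding domain.
Binding domain of *her₅*: the matrix TP, whose subject is [Odette₁'s supervisor]₂.
*Odette₁* and the pronoun do not c-command one another → neither Principle B nor Principle C is at stake; coindexation permitted.
*[Odette₁'s supervisor]₂* c-commands the pronoun within its binding domain → coindexation would violate Principle B.
*Priya₃*: the pronoun c-commands this R-expression → coindexation would violate Principle C on *Priya₃*.
*Selin₄*: the pronoun c-commands this R-expression → coindexation would violate Principle C on *Selin₄*.

{1}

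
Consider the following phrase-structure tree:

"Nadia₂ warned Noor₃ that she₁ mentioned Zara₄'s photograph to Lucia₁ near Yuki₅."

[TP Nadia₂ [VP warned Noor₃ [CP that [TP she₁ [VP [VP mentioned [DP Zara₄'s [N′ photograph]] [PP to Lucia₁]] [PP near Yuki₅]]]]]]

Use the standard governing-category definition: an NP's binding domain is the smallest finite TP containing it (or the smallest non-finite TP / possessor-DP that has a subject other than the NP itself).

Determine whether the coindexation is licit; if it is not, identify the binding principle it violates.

The two coindexed NPs are *she₁* and *Lucia₁*.
*Lucia₁* is an R-expression. Principle C requires it to be free everywhere.
*she₁* c-commands it and carries the same index.
The R-expression is bound → Principle C violation.

Principle C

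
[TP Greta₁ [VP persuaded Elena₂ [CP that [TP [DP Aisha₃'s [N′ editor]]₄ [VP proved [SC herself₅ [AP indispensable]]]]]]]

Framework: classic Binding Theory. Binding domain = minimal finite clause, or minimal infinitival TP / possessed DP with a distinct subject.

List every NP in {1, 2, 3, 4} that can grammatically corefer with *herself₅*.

*herself* is an anaphor, so Principle A applies: it must be bound in its binding domain.
Binding domain of *herself₅*: the embedded TP, whose subject is [Aisha₃'s editor]₄.
*Greta₁* c-commands the anaphor but is outside its binding domain → cannot satisfy Principle A.
*Elena₂* c-commands the anaphor but is outside its binding domain → cannot satisfy Principle A.
*Aisha₃* does not c-command the anaphor → cannot bind it.
*[Aisha₃'s editor]₄* c-commands the anaphor within its binding domain → licit binder.

{4}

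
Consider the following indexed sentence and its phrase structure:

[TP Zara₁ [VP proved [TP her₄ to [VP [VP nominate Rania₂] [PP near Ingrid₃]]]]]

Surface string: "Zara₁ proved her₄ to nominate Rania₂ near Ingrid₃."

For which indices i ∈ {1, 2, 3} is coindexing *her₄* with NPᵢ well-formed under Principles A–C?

none

*her* is a pronoun, so Principle B applies: it must be free in its binding domain.
Binding domain of *her₄*: the matrix TP, whose subject is Zara₁.
*Zara₁* c-commands the pronoun within its binding domain → coindexation would violate Principle B.
*Rania₂*: the pronoun c-commands this R-expression → coindexation would violate Principle C on *Rania₂*.
*Ingrid₃*: the pronoun c-commands this R-expression → coindexation would violate Principle C on *Ingrid₃*.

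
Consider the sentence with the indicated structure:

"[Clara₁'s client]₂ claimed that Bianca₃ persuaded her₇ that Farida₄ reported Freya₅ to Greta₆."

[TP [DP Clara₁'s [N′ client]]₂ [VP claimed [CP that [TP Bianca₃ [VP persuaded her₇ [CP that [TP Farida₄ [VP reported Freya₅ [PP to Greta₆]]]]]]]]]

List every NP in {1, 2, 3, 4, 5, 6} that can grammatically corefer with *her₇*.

*her* is a pronoun, so Principle B applies: it must be free in its binding domain.
Binding domain of *her₇*: the embedded TP, whose subject is Bianca₃.
*Clara₁* and the pronoun do not c-command one another → neither Principle B nor Principle C is at stake; coindexation permitted.
*[Clara₁'s client]₂* c-commands the pronoun but from outside its binding domain, and is not c-commanded by it → coindexation permitted.
*Bianca₃* c-commands the pronoun within its binding domain → coindexation would violate Principle B.
*Farida₄*: the pronoun c-commands this R-expression → coindexation would violate Principle C on *Farida₄*.
*Freya₅*: the pronoun c-commands this R-expression → coindexation would violate Principle C on *Freya₅*.
*Greta₆*: the pronoun c-commands this R-expression → coindexation would violate Principle C on *Greta₆*.

{1, 2}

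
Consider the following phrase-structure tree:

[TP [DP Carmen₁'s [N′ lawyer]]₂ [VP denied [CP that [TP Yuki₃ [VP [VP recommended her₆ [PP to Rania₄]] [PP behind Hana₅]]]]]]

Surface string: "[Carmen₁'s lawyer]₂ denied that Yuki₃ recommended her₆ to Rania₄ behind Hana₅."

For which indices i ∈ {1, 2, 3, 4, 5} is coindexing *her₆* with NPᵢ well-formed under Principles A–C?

*her* is a pronoun, so Principle B applies: it must be free in its binding domain.
Binding domain of *her₆*: the embedded TP, whose subject is Yuki₃.
*Carmen₁* and the pronoun do not c-command one another → neither Principle B nor Principle C is at stake; coindexation permitted.
*[Carmen₁'s lawyer]₂* c-commands the pronoun but from outside its binding domain, and is not c-commanded by it → coindexation permitted.
*Yuki₃* c-commands the pronoun within its binding domain → coindexation would violate Principle B.
*Rania₄*: the pronoun c-commands this R-expression → coindexation would violate Principle C on *Rania₄*.
*Hana₅* and the pronoun do not c-command one another → neither Principle B nor Principle C is at stake; coindexation permitted.

{1, 2, 5}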